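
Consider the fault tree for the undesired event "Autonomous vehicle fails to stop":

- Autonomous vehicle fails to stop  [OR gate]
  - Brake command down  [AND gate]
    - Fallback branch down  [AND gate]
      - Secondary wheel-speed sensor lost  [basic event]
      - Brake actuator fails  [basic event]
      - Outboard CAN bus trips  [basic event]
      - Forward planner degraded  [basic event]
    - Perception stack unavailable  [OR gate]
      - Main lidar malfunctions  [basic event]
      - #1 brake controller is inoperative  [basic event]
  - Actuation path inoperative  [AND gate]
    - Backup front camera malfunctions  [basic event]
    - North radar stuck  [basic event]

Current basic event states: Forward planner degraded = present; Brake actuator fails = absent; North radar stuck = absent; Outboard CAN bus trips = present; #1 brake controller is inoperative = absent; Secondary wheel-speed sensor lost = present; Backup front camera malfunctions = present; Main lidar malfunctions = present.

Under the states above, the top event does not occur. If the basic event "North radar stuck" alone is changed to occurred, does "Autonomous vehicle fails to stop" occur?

Counterfactual: set "North radar stuck" to occurred.
Fallback branch down [AND]: Secondary wheel-speed sensor lost=occurs, Brake actuator fails=not, Outboard CAN bus trips=occurs, Forward planner degraded=occurs → not all inputs occur → does not occur.
Perception stack unavailable [OR]: Main lidar malfunctions=occurs, #1 brake controller is inoperative=not → at least one input occurs → occurs.
Brake command down [AND]: Fallback branch down=not, Perception stack unavailable=occurs → not all inputs occur → does not occur.
Actuation path inoperative [AND]: Backup front camera malfunctions=occurs, North radar stuck=occurs → all inputs occur → occurs.
Autonomous vehicle fails to stop [OR]: Brake command down=not, Actuation path inoperative=occurs → at least one input occurs → occurs.

Yes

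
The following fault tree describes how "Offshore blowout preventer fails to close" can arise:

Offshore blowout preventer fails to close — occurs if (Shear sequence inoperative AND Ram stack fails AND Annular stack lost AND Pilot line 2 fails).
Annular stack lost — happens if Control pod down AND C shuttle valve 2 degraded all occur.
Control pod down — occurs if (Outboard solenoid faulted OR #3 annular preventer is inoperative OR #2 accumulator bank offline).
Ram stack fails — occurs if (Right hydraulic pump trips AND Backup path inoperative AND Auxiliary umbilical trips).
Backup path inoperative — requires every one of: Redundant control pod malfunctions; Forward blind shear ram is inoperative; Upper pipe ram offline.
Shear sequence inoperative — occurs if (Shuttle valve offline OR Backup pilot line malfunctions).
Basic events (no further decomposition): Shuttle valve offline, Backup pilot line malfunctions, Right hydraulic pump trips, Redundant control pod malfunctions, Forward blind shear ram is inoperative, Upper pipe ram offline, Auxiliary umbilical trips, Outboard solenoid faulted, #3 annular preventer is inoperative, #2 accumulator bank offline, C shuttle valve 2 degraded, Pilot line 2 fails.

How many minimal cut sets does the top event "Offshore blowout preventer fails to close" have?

6

Shear sequence inoperative [OR]: union of children's cut sets → 2 cut set(s).
Backup path inoperative [AND]: one cut set from each child combined → 1 × 1 × 1 = 1 cut set(s).
Ram stack fails [AND]: one cut set from each child combined → 1 × 1 × 1 = 1 cut set(s).
Control pod down [OR]: union of children's cut sets → 3 cut set(s).
Annular stack lost [AND]: one cut set from each child combined → 3 × 1 = 3 cut set(s).
Offshore blowout preventer fails to close [AND]: one cut set from each child combined → 2 × 1 × 3 × 1 = 6 cut set(s).
Minimal cut sets: {Auxiliary umbilical trips, C shuttle valve 2 degraded, Forward blind shear ram is inoperative, Outboard solenoid faulted, Pilot line 2 fails, Redundant control pod malfunctions, Right hydraulic pump trips, Shuttle valve offline, Upper pipe ram offline}; {#3 annular preventer is inoperative, Auxiliary umbilical trips, C shuttle valve 2 degraded, Forward blind shear ram is inoperative, Pilot line 2 fails, Redundant control pod malfunctions, Right hydraulic pump trips, Shuttle valve offline, Upper pipe ram offline}; {#2 accumulator bank offline, Auxiliary umbilical trips, C shuttle valve 2 degraded, Forward blind shear ram is inoperative, Pilot line 2 fails, Redundant control pod malfunctions, Right hydraulic pump trips, Shuttle valve offline, Upper pipe ram offline}; {Auxiliary umbilical trips, Backup pilot line malfunctions, C shuttle valve 2 degraded, Forward blind shear ram is inoperative, Outboard solenoid faulted, Pilot line 2 fails, Redundant control pod malfunctions, Right hydraulic pump trips, Upper pipe ram offline}; {#3 annular preventer is inoperative, Auxiliary umbilical trips, Backup pilot line malfunctions, C shuttle valve 2 degraded, Forward blind shear ram is inoperative, Pilot line 2 fails, Redundant control pod malfunctions, Right hydraulic pump trips, Upper pipe ram offline}; {#2 accumulator bank offline, Auxiliary umbilical trips, Backup pilot line malfunctions, C shuttle valve 2 degraded, Forward blind shear ram is inoperative, Pilot line 2 fails, Redundant control pod malfunctions, Right hydraulic pump trips, Upper pipe ram offline}.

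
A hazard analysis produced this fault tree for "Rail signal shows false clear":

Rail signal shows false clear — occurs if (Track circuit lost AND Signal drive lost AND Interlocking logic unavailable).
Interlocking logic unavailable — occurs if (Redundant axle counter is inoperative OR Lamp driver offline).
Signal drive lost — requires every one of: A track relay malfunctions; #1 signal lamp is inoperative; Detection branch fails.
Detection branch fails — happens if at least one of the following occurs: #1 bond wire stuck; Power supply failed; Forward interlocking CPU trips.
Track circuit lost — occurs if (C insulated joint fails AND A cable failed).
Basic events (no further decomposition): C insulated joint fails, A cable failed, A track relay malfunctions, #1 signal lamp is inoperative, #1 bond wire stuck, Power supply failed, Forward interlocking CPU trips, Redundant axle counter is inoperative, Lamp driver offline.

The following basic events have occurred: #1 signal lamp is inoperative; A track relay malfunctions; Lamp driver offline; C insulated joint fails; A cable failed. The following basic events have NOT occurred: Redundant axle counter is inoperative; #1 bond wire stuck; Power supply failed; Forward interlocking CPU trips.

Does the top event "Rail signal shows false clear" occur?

No

Track circuit lost [AND]: C insulated joint fails=occurs, A cable failed=occurs → all inputs occur → occurs.
Detection branch fails [OR]: #1 bond wire stuck=not, Power supply failed=not, Forward interlocking CPU trips=not → no input occurs → does not occur.
Signal drive lost [AND]: A track relay malfunctions=occurs, #1 signal lamp is inoperative=occurs, Detection branch fails=not → not all inputs occur → does not occur.
Interlocking logic unavailable [OR]: Redundant axle counter is inoperative=not, Lamp driver offline=occurs → at least one input occurs → occurs.
Rail signal shows false clear [AND]: Track circuit lost=occurs, Signal drive lost=not, Interlocking logic unavailable=occurs → not all inputs occur → does not occur.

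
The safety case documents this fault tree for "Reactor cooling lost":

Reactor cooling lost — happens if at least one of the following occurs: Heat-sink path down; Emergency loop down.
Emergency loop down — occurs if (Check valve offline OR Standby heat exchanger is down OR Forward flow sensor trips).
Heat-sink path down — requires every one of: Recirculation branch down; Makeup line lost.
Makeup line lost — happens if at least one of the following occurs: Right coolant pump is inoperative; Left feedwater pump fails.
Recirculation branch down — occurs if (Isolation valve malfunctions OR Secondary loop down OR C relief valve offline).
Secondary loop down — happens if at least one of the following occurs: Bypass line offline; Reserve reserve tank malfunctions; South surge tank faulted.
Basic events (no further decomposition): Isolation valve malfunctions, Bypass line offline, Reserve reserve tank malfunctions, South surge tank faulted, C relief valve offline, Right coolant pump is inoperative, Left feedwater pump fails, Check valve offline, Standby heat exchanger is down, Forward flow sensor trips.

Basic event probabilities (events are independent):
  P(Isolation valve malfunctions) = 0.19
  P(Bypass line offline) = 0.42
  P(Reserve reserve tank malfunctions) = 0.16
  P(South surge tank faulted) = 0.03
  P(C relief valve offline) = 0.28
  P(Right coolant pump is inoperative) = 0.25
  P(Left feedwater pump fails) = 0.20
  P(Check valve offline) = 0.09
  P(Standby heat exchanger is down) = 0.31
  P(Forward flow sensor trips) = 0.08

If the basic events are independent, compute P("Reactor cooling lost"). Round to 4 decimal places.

P(Secondary loop down) [OR] = 1 − (1−0.42) × (1−0.16) × (1−0.03) = 0.527416
P(Recirculation branch down) [OR] = 1 − (1−0.19) × (1−0.527416) × (1−0.28) = 0.724389
P(Makeup line lost) [OR] = 1 − (1−0.25) × (1−0.20) = 0.400000
P(Heat-sink path down) [AND] = 0.724389 × 0.400000 = 0.289756
P(Emergency loop down) [OR] = 1 − (1−0.09) × (1−0.31) × (1−0.08) = 0.422332
P(Reactor cooling lost) [OR] = 1 − (1−0.289756) × (1−0.422332) = 0.589715
Rounded to 4 decimal places: P(Reactor cooling lost) ≈ 0.5897.

0.5897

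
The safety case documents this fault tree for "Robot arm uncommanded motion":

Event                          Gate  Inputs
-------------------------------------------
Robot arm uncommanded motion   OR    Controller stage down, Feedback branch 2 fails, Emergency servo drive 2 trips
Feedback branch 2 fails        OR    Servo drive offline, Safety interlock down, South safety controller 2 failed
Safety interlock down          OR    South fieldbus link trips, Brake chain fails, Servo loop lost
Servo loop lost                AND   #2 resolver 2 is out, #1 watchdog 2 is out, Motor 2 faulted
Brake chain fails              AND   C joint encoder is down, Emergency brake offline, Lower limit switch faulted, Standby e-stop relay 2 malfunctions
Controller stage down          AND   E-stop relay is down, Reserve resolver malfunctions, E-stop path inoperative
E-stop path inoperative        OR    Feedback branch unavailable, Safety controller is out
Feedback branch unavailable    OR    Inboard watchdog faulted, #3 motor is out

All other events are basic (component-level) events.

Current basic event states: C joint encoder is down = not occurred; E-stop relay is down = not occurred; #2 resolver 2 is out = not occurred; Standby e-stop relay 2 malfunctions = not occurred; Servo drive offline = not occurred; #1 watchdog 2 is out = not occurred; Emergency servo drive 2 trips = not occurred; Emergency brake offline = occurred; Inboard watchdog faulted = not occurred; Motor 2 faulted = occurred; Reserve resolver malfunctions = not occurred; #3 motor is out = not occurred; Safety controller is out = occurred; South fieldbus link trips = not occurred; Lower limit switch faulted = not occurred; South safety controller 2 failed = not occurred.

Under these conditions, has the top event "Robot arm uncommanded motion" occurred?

Feedback branch unavailable [OR]: Inboard watchdog faulted=not, #3 motor is out=not → no input occurs → does not occur.
E-stop path inoperative [OR]: Feedback branch unavailable=not, Safety controller is out=occurs → at least one input occurs → occurs.
Controller stage down [AND]: E-stop relay is down=not, Reserve resolver malfunctions=not, E-stop path inoperative=occurs → not all inputs occur → does not occur.
Brake chain fails [AND]: C joint encoder is down=not, Emergency brake offline=occurs, Lower limit switch faulted=not, Standby e-stop relay 2 malfunctions=not → not all inputs occur → does not occur.
Servo loop lost [AND]: #2 resolver 2 is out=not, #1 watchdog 2 is out=not, Motor 2 faulted=occurs → not all inputs occur → does not occur.
Safety interlock down [OR]: South fieldbus link trips=not, Brake chain fails=not, Servo loop lost=not → no input occurs → does not occur.
Feedback branch 2 fails [OR]: Servo drive offline=not, Safety interlock down=not, South safety controller 2 failed=not → no input occurs → does not occur.
Robot arm uncommanded motion [OR]: Controller stage down=not, Feedback branch 2 fails=not, Emergency servo drive 2 trips=not → no input occurs → does not occur.

No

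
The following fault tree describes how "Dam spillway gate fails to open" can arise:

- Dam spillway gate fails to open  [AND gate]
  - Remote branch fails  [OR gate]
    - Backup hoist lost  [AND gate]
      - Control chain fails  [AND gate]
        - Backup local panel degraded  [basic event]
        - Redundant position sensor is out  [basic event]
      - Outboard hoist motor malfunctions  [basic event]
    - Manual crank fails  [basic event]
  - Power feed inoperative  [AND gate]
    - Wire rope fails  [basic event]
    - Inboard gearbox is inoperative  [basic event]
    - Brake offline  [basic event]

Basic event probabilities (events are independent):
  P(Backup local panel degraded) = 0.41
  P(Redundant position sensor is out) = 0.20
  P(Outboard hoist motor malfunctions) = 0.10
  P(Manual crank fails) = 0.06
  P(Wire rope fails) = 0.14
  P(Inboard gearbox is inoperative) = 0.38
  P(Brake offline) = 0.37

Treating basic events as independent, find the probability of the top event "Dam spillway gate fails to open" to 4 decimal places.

P(Control chain fails) [AND] = 0.41 × 0.20 = 0.082000
P(Backup hoist lost) [AND] = 0.082000 × 0.10 = 0.008200
P(Remote branch fails) [OR] = 1 − (1−0.008200) × (1−0.06) = 0.067708
P(Power feed inoperative) [AND] = 0.14 × 0.38 × 0.37 = 0.019684
P(Dam spillway gate fails to open) [AND] = 0.067708 × 0.019684 = 0.001333
Rounded to 4 decimal places: P(Dam spillway gate fails to open) ≈ 0.0013.

0.0013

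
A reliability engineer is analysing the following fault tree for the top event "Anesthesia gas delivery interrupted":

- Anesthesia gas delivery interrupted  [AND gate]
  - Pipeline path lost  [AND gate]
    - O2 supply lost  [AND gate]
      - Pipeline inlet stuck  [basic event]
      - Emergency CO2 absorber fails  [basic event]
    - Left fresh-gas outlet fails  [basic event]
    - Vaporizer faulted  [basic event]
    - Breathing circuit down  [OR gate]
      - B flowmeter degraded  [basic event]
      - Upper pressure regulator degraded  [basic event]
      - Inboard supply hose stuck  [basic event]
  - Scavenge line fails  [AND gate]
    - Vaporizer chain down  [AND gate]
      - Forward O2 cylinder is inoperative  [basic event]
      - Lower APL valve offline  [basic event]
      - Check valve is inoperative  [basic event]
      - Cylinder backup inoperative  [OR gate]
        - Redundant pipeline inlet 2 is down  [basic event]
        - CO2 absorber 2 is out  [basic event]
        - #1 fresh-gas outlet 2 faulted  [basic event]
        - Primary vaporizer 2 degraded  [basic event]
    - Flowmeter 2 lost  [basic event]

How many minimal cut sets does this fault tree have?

12

O2 supply lost [AND]: one cut set from each child combined → 1 × 1 = 1 cut set(s).
Breathing circuit down [OR]: union of children's cut sets → 3 cut set(s).
Pipeline path lost [AND]: one cut set from each child combined → 1 × 1 × 1 × 3 = 3 cut set(s).
Cylinder backup inoperative [OR]: union of children's cut sets → 4 cut set(s).
Vaporizer chain down [AND]: one cut set from each child combined → 1 × 1 × 1 × 4 = 4 cut set(s).
Scavenge line fails [AND]: one cut set from each child combined → 4 × 1 = 4 cut set(s).
Anesthesia gas delivery interrupted [AND]: one cut set from each child combined → 3 × 4 = 12 cut set(s).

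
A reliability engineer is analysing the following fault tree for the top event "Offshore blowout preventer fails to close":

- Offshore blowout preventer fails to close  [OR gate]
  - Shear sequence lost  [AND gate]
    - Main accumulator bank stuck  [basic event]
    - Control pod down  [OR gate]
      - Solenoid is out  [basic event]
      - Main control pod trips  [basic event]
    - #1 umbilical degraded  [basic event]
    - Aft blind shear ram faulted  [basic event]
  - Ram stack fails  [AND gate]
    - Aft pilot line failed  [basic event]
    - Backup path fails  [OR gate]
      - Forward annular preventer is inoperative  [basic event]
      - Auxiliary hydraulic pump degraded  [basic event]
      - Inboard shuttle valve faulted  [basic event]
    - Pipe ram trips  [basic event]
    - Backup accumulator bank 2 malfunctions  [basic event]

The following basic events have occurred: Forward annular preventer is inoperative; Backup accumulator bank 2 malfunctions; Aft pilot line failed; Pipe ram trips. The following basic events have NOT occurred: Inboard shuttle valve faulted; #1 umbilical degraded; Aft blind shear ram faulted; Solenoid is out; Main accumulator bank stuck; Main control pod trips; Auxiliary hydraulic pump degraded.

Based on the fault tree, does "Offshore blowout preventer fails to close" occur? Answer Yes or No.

Yes

Control pod down [OR]: Solenoid is out=not, Main control pod trips=not → no input occurs → does not occur.
Shear sequence lost [AND]: Main accumulator bank stuck=not, Control pod down=not, #1 umbilical degraded=not, Aft blind shear ram faulted=not → not all inputs occur → does not occur.
Backup path fails [OR]: Forward annular preventer is inoperative=occurs, Auxiliary hydraulic pump degraded=not, Inboard shuttle valve faulted=not → at least one input occurs → occurs.
Ram stack fails [AND]: Aft pilot line failed=occurs, Backup path fails=occurs, Pipe ram trips=occurs, Backup accumulator bank 2 malfunctions=occurs → all inputs occur → occurs.
Offshore blowout preventer fails to close [OR]: Shear sequence lost=not, Ram stack fails=occurs → at least one input occurs → occurs.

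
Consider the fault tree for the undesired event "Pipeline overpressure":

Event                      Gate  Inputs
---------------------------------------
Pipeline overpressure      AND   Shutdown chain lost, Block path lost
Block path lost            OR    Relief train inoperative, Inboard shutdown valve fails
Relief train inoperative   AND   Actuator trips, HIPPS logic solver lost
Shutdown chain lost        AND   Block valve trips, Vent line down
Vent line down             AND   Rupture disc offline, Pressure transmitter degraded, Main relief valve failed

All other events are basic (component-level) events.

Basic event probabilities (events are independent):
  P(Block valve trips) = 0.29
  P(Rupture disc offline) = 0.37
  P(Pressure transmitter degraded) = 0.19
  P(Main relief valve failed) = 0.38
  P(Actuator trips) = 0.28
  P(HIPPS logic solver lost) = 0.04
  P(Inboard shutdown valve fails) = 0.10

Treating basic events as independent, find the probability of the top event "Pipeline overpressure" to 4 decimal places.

0.0009

P(Vent line down) [AND] = 0.37 × 0.19 × 0.38 = 0.026714
P(Shutdown chain lost) [AND] = 0.29 × 0.026714 = 0.007747
P(Relief train inoperative) [AND] = 0.28 × 0.04 = 0.011200
P(Block path lost) [OR] = 1 − (1−0.011200) × (1−0.10) = 0.110080
P(Pipeline overpressure) [AND] = 0.007747 × 0.110080 = 0.000853
Rounded to 4 decimal places: P(Pipeline overpressure) ≈ 0.0009.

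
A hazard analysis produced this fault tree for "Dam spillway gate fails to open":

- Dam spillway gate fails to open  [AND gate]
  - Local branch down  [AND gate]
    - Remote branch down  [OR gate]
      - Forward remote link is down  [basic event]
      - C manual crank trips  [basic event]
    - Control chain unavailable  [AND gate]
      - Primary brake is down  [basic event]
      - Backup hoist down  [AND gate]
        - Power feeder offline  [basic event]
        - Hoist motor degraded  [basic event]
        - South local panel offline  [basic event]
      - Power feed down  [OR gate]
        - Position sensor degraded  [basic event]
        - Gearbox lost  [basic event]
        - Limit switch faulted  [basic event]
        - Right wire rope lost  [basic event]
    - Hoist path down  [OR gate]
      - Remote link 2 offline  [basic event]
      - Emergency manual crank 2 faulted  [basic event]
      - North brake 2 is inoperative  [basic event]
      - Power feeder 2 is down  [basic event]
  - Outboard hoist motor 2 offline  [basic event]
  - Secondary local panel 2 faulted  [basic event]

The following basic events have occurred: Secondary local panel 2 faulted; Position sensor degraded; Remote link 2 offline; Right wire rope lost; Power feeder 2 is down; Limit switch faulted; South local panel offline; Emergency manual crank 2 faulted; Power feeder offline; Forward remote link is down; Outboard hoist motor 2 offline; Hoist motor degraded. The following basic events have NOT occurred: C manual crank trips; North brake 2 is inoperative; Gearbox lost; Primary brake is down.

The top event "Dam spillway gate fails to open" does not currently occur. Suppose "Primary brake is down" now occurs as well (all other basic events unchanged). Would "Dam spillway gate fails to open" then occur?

Counterfactual: set "Primary brake is down" to occurred.
Remote branch down [OR]: Forward remote link is down=occurs, C manual crank trips=not → at least one input occurs → occurs.
Backup hoist down [AND]: Power feeder offline=occurs, Hoist motor degraded=occurs, South local panel offline=occurs → all inputs occur → occurs.
Power feed down [OR]: Position sensor degraded=occurs, Gearbox lost=not, Limit switch faulted=occurs, Right wire rope lost=occurs → at least one input occurs → occurs.
Control chain unavailable [AND]: Primary brake is down=occurs, Backup hoist down=occurs, Power feed down=occurs → all inputs occur → occurs.
Hoist path down [OR]: Remote link 2 offline=occurs, Emergency manual crank 2 faulted=occurs, North brake 2 is inoperative=not, Power feeder 2 is down=occurs → at least one input occurs → occurs.
Local branch down [AND]: Remote branch down=occurs, Control chain unavailable=occurs, Hoist path down=occurs → all inputs occur → occurs.
Dam spillway gate fails to open [AND]: Local branch down=occurs, Outboard hoist motor 2 offline=occurs, Secondary local panel 2 faulted=occurs → all inputs occur → occurs.

Yes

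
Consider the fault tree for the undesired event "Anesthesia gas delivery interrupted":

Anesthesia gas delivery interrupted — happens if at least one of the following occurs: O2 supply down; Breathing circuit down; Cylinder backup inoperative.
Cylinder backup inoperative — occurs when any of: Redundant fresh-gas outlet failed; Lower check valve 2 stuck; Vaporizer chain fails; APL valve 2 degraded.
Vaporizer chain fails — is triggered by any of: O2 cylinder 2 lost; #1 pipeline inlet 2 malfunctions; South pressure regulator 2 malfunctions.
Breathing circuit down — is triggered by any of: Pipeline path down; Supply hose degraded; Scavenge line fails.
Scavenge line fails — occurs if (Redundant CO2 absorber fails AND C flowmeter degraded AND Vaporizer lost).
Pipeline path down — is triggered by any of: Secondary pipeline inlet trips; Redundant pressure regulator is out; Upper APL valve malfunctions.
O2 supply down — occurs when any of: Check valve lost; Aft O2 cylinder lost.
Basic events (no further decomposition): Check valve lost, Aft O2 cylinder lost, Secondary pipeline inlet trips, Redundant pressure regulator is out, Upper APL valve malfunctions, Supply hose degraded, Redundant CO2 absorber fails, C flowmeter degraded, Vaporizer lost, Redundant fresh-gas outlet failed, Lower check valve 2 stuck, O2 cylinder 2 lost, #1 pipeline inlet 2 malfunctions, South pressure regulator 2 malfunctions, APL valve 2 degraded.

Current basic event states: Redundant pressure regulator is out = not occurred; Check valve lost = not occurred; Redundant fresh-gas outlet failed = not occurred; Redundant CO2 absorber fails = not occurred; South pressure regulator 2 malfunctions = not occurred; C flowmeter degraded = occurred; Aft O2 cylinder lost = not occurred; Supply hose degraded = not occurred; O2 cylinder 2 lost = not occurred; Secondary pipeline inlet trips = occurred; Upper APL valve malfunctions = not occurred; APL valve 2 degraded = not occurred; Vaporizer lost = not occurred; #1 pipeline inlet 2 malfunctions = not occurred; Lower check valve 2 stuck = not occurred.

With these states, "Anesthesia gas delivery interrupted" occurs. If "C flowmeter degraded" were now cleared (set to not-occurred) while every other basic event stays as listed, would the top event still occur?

Yes

Counterfactual: set "C flowmeter degraded" to not occurred.
O2 supply down [OR]: Check valve lost=not, Aft O2 cylinder lost=not → no input occurs → does not occur.
Pipeline path down [OR]: Secondary pipeline inlet trips=occurs, Redundant pressure regulator is out=not, Upper APL valve malfunctions=not → at least one input occurs → occurs.
Scavenge line fails [AND]: Redundant CO2 absorber fails=not, C flowmeter degraded=not, Vaporizer lost=not → not all inputs occur → does not occur.
Breathing circuit down [OR]: Pipeline path down=occurs, Supply hose degraded=not, Scavenge line fails=not → at least one input occurs → occurs.
Vaporizer chain fails [OR]: O2 cylinder 2 lost=not, #1 pipeline inlet 2 malfunctions=not, South pressure regulator 2 malfunctions=not → no input occurs → does not occur.
Cylinder backup inoperative [OR]: Redundant fresh-gas outlet failed=not, Lower check valve 2 stuck=not, Vaporizer chain fails=not, APL valve 2 degraded=not → no input occurs → does not occur.
Anesthesia gas delivery interrupted [OR]: O2 supply down=not, Breathing circuit down=occurs, Cylinder backup inoperative=not → at least one input occurs → occurs.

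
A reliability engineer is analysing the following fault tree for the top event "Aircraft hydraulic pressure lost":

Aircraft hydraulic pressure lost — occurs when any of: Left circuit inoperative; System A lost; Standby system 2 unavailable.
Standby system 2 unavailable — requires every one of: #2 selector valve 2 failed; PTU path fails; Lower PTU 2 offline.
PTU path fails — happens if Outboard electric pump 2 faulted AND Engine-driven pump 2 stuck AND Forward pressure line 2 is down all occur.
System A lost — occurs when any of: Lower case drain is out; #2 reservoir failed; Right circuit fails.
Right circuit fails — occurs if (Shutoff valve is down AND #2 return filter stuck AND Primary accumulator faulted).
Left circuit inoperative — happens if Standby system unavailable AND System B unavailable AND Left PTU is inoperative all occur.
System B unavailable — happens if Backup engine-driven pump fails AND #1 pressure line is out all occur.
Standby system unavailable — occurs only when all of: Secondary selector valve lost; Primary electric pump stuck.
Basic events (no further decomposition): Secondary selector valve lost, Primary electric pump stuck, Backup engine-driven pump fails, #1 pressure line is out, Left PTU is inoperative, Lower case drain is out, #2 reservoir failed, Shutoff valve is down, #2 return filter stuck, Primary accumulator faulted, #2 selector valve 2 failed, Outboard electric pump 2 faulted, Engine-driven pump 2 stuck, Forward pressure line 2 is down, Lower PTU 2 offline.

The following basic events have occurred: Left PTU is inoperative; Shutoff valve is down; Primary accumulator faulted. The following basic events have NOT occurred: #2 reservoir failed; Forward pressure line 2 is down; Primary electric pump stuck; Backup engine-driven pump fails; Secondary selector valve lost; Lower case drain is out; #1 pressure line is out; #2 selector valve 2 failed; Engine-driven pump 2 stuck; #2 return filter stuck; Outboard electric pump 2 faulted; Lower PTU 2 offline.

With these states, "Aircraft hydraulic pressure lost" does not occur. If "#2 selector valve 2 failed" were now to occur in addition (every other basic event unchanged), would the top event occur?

Counterfactual: set "#2 selector valve 2 failed" to occurred.
Standby system unavailable [AND]: Secondary selector valve lost=not, Primary electric pump stuck=not → not all inputs occur → does not occur.
System B unavailable [AND]: Backup engine-driven pump fails=not, #1 pressure line is out=not → not all inputs occur → does not occur.
Left circuit inoperative [AND]: Standby system unavailable=not, System B unavailable=not, Left PTU is inoperative=occurs → not all inputs occur → does not occur.
Right circuit fails [AND]: Shutoff valve is down=occurs, #2 return filter stuck=not, Primary accumulator faulted=occurs → not all inputs occur → does not occur.
System A lost [OR]: Lower case drain is out=not, #2 reservoir failed=not, Right circuit fails=not → no input occurs → does not occur.
PTU path fails [AND]: Outboard electric pump 2 faulted=not, Engine-driven pump 2 stuck=not, Forward pressure line 2 is down=not → not all inputs occur → does not occur.
Standby system 2 unavailable [AND]: #2 selector valve 2 failed=occurs, PTU path fails=not, Lower PTU 2 offline=not → not all inputs occur → does not occur.
Aircraft hydraulic pressure lost [OR]: Left circuit inoperative=not, System A lost=not, Standby system 2 unavailable=not → no input occurs → does not occur.

No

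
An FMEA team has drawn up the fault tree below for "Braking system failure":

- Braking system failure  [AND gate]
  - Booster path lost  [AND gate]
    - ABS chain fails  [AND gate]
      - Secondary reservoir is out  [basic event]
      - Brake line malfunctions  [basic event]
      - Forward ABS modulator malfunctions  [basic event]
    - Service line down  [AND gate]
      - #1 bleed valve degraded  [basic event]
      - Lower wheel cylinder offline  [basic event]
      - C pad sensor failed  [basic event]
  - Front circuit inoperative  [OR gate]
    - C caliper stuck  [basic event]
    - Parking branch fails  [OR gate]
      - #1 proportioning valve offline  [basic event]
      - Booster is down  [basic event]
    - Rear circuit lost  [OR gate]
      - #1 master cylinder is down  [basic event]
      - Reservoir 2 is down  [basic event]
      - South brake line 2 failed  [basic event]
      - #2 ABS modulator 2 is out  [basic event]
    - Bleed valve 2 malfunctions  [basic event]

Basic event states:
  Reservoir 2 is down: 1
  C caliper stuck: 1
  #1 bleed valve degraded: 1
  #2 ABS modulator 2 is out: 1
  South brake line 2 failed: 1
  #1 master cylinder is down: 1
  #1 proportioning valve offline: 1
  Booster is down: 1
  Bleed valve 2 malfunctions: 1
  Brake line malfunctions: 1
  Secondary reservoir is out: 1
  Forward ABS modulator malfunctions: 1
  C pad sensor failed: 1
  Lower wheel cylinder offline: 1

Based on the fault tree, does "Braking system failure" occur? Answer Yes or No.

ABS chain fails [AND]: Secondary reservoir is out=occurs, Brake line malfunctions=occurs, Forward ABS modulator malfunctions=occurs → all inputs occur → occurs.
Service line down [AND]: #1 bleed valve degraded=occurs, Lower wheel cylinder offline=occurs, C pad sensor failed=occurs → all inputs occur → occurs.
Booster path lost [AND]: ABS chain fails=occurs, Service line down=occurs → all inputs occur → occurs.
Parking branch fails [OR]: #1 proportioning valve offline=occurs, Booster is down=occurs → at least one input occurs → occurs.
Rear circuit lost [OR]: #1 master cylinder is down=occurs, Reservoir 2 is down=occurs, South brake line 2 failed=occurs, #2 ABS modulator 2 is out=occurs → at least one input occurs → occurs.
Front circuit inoperative [OR]: C caliper stuck=occurs, Parking branch fails=occurs, Rear circuit lost=occurs, Bleed valve 2 malfunctions=occurs → at least one input occurs → occurs.
Braking system failure [AND]: Booster path lost=occurs, Front circuit inoperative=occurs → all inputs occur → occurs.

Yes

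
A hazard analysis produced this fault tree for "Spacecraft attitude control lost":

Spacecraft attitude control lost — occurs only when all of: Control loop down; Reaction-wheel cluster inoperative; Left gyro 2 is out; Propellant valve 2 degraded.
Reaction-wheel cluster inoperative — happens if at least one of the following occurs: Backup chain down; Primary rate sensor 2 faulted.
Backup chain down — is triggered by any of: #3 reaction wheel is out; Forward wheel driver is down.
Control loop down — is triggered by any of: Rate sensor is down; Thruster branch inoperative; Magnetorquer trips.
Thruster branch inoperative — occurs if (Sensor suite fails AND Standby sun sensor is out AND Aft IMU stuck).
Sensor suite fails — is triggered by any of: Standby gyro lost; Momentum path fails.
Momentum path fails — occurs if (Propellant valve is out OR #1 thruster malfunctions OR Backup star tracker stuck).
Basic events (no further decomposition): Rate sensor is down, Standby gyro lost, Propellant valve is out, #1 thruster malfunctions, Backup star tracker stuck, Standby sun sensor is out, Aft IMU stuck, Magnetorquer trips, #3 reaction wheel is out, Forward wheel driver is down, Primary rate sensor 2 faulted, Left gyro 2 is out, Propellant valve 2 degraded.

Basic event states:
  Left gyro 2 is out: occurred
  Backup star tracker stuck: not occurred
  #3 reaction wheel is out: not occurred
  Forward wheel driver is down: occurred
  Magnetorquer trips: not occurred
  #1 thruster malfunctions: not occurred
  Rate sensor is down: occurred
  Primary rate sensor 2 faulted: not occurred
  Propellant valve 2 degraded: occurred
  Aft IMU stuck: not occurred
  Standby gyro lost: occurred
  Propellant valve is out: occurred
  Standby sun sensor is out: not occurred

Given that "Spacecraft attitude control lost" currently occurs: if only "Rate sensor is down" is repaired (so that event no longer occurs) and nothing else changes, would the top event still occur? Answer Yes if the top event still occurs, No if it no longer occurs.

Counterfactual: set "Rate sensor is down" to not occurred.
Momentum path fails [OR]: Propellant valve is out=occurs, #1 thruster malfunctions=not, Backup star tracker stuck=not → at least one input occurs → occurs.
Sensor suite fails [OR]: Standby gyro lost=occurs, Momentum path fails=occurs → at least one input occurs → occurs.
Thruster branch inoperative [AND]: Sensor suite fails=occurs, Standby sun sensor is out=not, Aft IMU stuck=not → not all inputs occur → does not occur.
Control loop down [OR]: Rate sensor is down=not, Thruster branch inoperative=not, Magnetorquer trips=not → no input occurs → does not occur.
Backup chain down [OR]: #3 reaction wheel is out=not, Forward wheel driver is down=occurs → at least one input occurs → occurs.
Reaction-wheel cluster inoperative [OR]: Backup chain down=occurs, Primary rate sensor 2 faulted=not → at least one input occurs → occurs.
Spacecraft attitude control lost [AND]: Control loop down=not, Reaction-wheel cluster inoperative=occurs, Left gyro 2 is out=occurs, Propellant valve 2 degraded=occurs → not all inputs occur → does not occur.

No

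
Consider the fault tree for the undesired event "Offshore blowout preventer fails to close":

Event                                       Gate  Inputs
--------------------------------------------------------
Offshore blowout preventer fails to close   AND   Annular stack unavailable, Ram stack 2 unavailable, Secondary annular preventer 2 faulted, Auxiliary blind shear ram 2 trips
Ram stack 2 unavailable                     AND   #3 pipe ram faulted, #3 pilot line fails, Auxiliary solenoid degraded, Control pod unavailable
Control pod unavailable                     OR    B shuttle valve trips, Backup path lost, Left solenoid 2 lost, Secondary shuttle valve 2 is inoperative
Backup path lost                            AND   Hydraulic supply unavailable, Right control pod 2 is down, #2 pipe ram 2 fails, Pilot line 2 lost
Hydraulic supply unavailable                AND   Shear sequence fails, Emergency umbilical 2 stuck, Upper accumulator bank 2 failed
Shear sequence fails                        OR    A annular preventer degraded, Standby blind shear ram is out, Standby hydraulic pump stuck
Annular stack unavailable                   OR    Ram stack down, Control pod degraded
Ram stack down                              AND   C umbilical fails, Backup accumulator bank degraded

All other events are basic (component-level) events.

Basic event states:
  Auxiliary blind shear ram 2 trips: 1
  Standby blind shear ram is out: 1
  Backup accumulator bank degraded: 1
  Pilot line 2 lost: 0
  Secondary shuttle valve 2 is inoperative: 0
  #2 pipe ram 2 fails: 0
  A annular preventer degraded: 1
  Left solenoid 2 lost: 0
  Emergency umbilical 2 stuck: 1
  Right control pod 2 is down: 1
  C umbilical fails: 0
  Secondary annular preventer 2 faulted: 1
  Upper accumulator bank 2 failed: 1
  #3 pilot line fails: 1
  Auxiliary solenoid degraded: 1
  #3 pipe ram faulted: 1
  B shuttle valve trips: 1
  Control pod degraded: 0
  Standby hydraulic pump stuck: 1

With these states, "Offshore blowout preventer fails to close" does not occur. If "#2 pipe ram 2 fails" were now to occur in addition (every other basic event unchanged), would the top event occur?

Counterfactual: set "#2 pipe ram 2 fails" to occurred.
Ram stack down [AND]: C umbilical fails=not, Backup accumulator bank degraded=occurs → not all inputs occur → does not occur.
Annular stack unavailable [OR]: Ram stack down=not, Control pod degraded=not → no input occurs → does not occur.
Shear sequence fails [OR]: A annular preventer degraded=occurs, Standby blind shear ram is out=occurs, Standby hydraulic pump stuck=occurs → at least one input occurs → occurs.
Hydraulic supply unavailable [AND]: Shear sequence fails=occurs, Emergency umbilical 2 stuck=occurs, Upper accumulator bank 2 failed=occurs → all inputs occur → occurs.
Backup path lost [AND]: Hydraulic supply unavailable=occurs, Right control pod 2 is down=occurs, #2 pipe ram 2 fails=occurs, Pilot line 2 lost=not → not all inputs occur → does not occur.
Control pod unavailable [OR]: B shuttle valve trips=occurs, Backup path lost=not, Left solenoid 2 lost=not, Secondary shuttle valve 2 is inoperative=not → at least one input occurs → occurs.
Ram stack 2 unavailable [AND]: #3 pipe ram faulted=occurs, #3 pilot line fails=occurs, Auxiliary solenoid degraded=occurs, Control pod unavailable=occurs → all inputs occur → occurs.
Offshore blowout preventer fails to close [AND]: Annular stack unavailable=not, Ram stack 2 unavailable=occurs, Secondary annular preventer 2 faulted=occurs, Auxiliary blind shear ram 2 trips=occurs → not all inputs occur → does not occur.

No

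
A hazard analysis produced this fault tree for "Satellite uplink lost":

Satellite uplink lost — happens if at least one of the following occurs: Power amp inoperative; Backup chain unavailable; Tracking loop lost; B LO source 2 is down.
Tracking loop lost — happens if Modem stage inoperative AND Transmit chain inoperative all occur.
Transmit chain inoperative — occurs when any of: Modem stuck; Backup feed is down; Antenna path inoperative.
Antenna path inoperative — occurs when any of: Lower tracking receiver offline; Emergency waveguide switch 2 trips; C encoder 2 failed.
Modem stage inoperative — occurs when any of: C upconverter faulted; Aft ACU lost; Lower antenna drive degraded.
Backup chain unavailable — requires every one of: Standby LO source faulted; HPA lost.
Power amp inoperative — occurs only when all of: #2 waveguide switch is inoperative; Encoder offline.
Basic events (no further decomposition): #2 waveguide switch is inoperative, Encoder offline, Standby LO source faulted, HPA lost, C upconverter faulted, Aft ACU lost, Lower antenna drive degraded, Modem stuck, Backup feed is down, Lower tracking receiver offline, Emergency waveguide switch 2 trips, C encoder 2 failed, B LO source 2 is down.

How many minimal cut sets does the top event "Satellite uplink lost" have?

18

Power amp inoperative [AND]: one cut set from each child combined → 1 × 1 = 1 cut set(s).
Backup chain unavailable [AND]: one cut set from each child combined → 1 × 1 = 1 cut set(s).
Modem stage inoperative [OR]: union of children's cut sets → 3 cut set(s).
Antenna path inoperative [OR]: union of children's cut sets → 3 cut set(s).
Transmit chain inoperative [OR]: union of children's cut sets → 5 cut set(s).
Tracking loop lost [AND]: one cut set from each child combined → 3 × 5 = 15 cut set(s).
Satellite uplink lost [OR]: union of children's cut sets → 18 cut set(s).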